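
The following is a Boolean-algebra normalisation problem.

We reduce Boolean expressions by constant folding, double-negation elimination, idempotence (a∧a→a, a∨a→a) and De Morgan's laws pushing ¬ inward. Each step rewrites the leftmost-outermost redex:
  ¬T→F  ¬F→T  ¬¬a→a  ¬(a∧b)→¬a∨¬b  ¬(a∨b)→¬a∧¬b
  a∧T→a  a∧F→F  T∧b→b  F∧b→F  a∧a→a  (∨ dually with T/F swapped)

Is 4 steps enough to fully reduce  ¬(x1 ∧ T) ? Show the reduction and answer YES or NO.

  start: ¬(x1 ∧ T)
  [1] ¬x1 ∨ ¬T
  [2] ¬x1 ∨ F
  [3] ¬x1

Answer: YES — reaches normal form ¬x1 in 3 ≤ 4 steps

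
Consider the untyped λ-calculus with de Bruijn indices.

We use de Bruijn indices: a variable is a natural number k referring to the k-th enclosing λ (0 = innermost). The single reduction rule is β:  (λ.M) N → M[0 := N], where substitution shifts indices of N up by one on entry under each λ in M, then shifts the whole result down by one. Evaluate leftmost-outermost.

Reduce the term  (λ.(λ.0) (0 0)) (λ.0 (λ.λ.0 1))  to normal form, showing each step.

  start: (λ.(λ.0) (0 0)) (λ.0 (λ.λ.0 1))
  [1] (λ.0) ((λ.0 (λ.λ.0 1)) (λ.0 (λ.λ.0 1)))
  [2] (λ.0 (λ.λ.0 1)) (λ.0 (λ.λ.0 1))
  [3] (λ.0 (λ.λ.0 1)) (λ.λ.0 1)
  [4] (λ.λ.0 1) (λ.λ.0 1)
  [5] λ.0 (λ.λ.0 1)

Answer: normal form = λ.0 (λ.λ.0 1)  (in 5 steps)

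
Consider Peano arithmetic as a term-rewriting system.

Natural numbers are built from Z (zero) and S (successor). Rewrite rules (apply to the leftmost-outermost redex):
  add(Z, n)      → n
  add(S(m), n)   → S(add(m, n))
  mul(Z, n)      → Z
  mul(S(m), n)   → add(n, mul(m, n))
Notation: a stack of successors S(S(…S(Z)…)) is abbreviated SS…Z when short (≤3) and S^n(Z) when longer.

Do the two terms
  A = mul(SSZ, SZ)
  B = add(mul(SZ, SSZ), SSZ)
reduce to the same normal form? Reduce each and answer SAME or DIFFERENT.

Term A:
  start: mul(SSZ, SZ)
  step 1: add(SZ, mul(SZ, SZ))
  step 2: S(add(Z, mul(SZ, SZ)))
  step 3: S(mul(SZ, SZ))
  step 4: S(add(SZ, mul(Z, SZ)))
  step 5: S(S(add(Z, mul(Z, SZ))))
  step 6: S(S(mul(Z, SZ)))
  step 7: SSZ

Term B:
  start: add(mul(SZ, SSZ), SSZ)
  step 1: add(add(SSZ, mul(Z, SSZ)), SSZ)
  step 2: add(S(add(SZ, mul(Z, SSZ))), SSZ)
  step 3: S(add(add(SZ, mul(Z, SSZ)), SSZ))
  step 4: S(add(S(add(Z, mul(Z, SSZ))), SSZ))
  step 5: S(S(add(add(Z, mul(Z, SSZ)), SSZ)))
  step 6: S(S(add(mul(Z, SSZ), SSZ)))
  step 7: S(S(add(Z, SSZ)))
  step 8: S^4(Z)

Answer: DIFFERENT — A ⇓ SSZ, B ⇓ S^4(Z)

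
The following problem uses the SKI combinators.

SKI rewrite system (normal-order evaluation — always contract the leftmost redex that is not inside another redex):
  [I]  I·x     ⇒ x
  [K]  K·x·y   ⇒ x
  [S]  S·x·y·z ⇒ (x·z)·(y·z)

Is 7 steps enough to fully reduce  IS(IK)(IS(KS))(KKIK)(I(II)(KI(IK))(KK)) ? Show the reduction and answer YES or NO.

Answer: YES — reaches normal form K in 6 ≤ 7 steps

Reduction:
  start: IS(IK)(IS(KS))(KKIK)(I(II)(KI(IK))(KK))
  [1] S(IK)(IS(KS))(KKIK)(I(II)(KI(IK))(KK))
  [2] IK(KKIK)(IS(KS)(KKIK))(I(II)(KI(IK))(KK))
  [3] K(KKIK)(IS(KS)(KKIK))(I(II)(KI(IK))(KK))
  [4] KKIK(I(II)(KI(IK))(KK))
  [5] KK(I(II)(KI(IK))(KK))
  [6] K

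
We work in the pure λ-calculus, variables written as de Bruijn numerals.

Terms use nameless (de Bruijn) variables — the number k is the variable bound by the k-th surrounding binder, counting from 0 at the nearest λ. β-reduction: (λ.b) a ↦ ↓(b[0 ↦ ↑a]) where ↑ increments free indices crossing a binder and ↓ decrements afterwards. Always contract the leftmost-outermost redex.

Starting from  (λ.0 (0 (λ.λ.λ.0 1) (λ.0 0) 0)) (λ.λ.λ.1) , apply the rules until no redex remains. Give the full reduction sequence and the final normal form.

Answer: normal form = λ.λ.1  (in 2 steps)

Derivation:
  start: (λ.0 (0 (λ.λ.λ.0 1) (λ.0 0) 0)) (λ.λ.λ.1)
  →1  (λ.λ.λ.1) ((λ.λ.λ.1) (λ.λ.λ.0 1) (λ.0 0) (λ.λ.λ.1))
  →2  λ.λ.1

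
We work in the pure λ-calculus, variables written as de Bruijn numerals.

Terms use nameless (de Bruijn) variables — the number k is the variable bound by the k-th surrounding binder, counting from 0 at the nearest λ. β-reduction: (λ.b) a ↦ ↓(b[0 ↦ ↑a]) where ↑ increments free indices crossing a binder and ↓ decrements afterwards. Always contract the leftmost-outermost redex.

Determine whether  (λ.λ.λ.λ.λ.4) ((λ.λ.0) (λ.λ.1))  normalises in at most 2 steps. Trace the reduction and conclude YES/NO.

Answer: YES — reaches normal form λ.λ.λ.λ.λ.0 in 2 ≤ 2 steps

Reduction:
  start: (λ.λ.λ.λ.λ.4) ((λ.λ.0) (λ.λ.1))
  [1] λ.λ.λ.λ.(λ.λ.0) (λ.λ.1)
  [2] λ.λ.λ.λ.λ.0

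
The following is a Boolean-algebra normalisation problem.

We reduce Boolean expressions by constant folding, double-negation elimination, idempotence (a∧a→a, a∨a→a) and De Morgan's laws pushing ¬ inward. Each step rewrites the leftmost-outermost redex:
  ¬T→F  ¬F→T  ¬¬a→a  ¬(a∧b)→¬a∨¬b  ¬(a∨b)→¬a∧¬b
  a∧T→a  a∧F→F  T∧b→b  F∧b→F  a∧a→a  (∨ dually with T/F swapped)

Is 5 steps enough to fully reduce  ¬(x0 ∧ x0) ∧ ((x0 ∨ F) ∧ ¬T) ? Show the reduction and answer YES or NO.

  start: ¬(x0 ∧ x0) ∧ ((x0 ∨ F) ∧ ¬T)
  [1] (¬x0 ∨ ¬x0) ∧ ((x0 ∨ F) ∧ ¬T)
  [2] ¬x0 ∧ ((x0 ∨ F) ∧ ¬T)
  [3] ¬x0 ∧ (x0 ∧ ¬T)
  [4] ¬x0 ∧ (x0 ∧ F)
  [5] ¬x0 ∧ F

Answer: NO — after 5 steps the term is ¬x0 ∧ F, not yet normal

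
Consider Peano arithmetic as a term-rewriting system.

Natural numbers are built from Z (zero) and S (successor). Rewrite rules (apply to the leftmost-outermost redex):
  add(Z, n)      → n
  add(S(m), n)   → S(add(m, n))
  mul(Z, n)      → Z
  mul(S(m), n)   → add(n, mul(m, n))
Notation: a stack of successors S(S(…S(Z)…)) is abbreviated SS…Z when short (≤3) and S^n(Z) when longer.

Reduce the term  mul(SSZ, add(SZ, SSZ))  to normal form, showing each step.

  start: mul(SSZ, add(SZ, SSZ))
  →1  add(add(SZ, SSZ), mul(SZ, add(SZ, SSZ)))
  →2  add(S(add(Z, SSZ)), mul(SZ, add(SZ, SSZ)))
  →3  S(add(add(Z, SSZ), mul(SZ, add(SZ, SSZ))))
  →4  S(add(SSZ, mul(SZ, add(SZ, SSZ))))
  →5  S(S(add(SZ, mul(SZ, add(SZ, SSZ)))))
  →6  S(S(S(add(Z, mul(SZ, add(SZ, SSZ))))))
  →7  S(S(S(mul(SZ, add(SZ, SSZ)))))
  →8  S(S(S(add(add(SZ, SSZ), mul(Z, add(SZ, SSZ))))))
  →9  S(S(S(add(S(add(Z, SSZ)), mul(Z, add(SZ, SSZ))))))
  →10  S(S(S(S(add(add(Z, SSZ), mul(Z, add(SZ, SSZ)))))))
  →11  S(S(S(S(add(SSZ, mul(Z, add(SZ, SSZ)))))))
  →12  S(S(S(S(S(add(SZ, mul(Z, add(SZ, SSZ))))))))
  →13  S(S(S(S(S(S(add(Z, mul(Z, add(SZ, SSZ)))))))))
  →14  S(S(S(S(S(S(mul(Z, add(SZ, SSZ))))))))
  →15  S^6(Z)

Answer: normal form = S^6(Z)  (in 15 steps)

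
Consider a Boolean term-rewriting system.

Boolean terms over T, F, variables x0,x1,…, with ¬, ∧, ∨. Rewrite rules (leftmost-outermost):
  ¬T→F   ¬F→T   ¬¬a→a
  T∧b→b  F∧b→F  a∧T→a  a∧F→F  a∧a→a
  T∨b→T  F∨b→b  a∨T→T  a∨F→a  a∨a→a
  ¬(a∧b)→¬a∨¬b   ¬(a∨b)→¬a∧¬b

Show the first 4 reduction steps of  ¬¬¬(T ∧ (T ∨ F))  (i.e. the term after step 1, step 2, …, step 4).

  start: ¬¬¬(T ∧ (T ∨ F))
  step 1: ¬(T ∧ (T ∨ F))
  step 2: ¬T ∨ ¬(T ∨ F)
  step 3: F ∨ ¬(T ∨ F)
  step 4: ¬(T ∨ F)

Answer: after 4 steps: ¬(T ∨ F)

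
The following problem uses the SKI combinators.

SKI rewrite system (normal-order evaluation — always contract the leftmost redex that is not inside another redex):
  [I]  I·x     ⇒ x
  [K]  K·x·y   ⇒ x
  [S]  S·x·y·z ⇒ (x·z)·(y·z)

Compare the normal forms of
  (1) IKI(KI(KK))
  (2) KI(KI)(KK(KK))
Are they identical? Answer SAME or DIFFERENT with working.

Answer: DIFFERENT — A ⇓ I, B ⇓ K

Reduction:
Term A:
  start: IKI(KI(KK))
  [1] KI(KI(KK))
  [2] I

Term B:
  start: KI(KI)(KK(KK))
  [1] I(KK(KK))
  [2] KK(KK)
  [3] K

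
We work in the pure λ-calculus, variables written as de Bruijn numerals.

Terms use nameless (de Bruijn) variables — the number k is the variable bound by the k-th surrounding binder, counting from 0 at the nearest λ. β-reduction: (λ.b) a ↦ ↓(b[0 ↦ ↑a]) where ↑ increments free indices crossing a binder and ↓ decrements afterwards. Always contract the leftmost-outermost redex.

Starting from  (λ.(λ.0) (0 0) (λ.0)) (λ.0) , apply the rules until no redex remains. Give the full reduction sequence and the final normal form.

Answer: normal form = λ.0  (in 4 steps)

Derivation:
  start: (λ.(λ.0) (0 0) (λ.0)) (λ.0)
  →1  (λ.0) ((λ.0) (λ.0)) (λ.0)
  →2  (λ.0) (λ.0) (λ.0)
  →3  (λ.0) (λ.0)
  →4  λ.0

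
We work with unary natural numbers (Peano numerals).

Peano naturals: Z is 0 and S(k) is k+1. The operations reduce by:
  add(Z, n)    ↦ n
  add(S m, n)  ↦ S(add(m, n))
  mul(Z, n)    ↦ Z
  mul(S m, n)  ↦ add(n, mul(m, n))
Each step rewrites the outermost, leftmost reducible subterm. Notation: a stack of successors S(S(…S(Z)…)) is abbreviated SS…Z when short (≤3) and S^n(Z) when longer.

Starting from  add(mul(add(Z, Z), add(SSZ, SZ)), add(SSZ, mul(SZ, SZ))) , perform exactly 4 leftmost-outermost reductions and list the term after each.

  start: add(mul(add(Z, Z), add(SSZ, SZ)), add(SSZ, mul(SZ, SZ)))
  step 1: add(mul(Z, add(SSZ, SZ)), add(SSZ, mul(SZ, SZ)))
  step 2: add(Z, add(SSZ, mul(SZ, SZ)))
  step 3: add(SSZ, mul(SZ, SZ))
  step 4: S(add(SZ, mul(SZ, SZ)))

Answer: after 4 steps: S(add(SZ, mul(SZ, SZ)))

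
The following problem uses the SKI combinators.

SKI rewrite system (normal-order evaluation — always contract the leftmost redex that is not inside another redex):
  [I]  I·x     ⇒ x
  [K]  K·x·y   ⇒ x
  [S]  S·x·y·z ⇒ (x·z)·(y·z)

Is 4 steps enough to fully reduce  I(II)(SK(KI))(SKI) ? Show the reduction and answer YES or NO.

Answer: NO — after 4 steps the term is K(SKI)(KI(SKI)), not yet normal

Working:
  start: I(II)(SK(KI))(SKI)
  step 1: II(SK(KI))(SKI)
  step 2: I(SK(KI))(SKI)
  step 3: SK(KI)(SKI)
  step 4: K(SKI)(KI(SKI))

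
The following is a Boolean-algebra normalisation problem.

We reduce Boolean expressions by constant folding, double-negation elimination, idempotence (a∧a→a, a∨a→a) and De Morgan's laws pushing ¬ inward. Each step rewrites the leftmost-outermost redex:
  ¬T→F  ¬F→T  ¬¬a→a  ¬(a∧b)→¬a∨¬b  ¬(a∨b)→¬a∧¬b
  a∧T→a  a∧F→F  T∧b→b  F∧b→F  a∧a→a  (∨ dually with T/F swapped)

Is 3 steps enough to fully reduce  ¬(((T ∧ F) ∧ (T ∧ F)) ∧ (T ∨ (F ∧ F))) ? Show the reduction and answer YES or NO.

  start: ¬(((T ∧ F) ∧ (T ∧ F)) ∧ (T ∨ (F ∧ F)))
  →1  ¬((T ∧ F) ∧ (T ∧ F)) ∨ ¬(T ∨ (F ∧ F))
  →2  (¬(T ∧ F) ∨ ¬(T ∧ F)) ∨ ¬(T ∨ (F ∧ F))
  →3  ¬(T ∧ F) ∨ ¬(T ∨ (F ∧ F))

Answer: NO — after 3 steps the term is ¬(T ∧ F) ∨ ¬(T ∨ (F ∧ F)), not yet normal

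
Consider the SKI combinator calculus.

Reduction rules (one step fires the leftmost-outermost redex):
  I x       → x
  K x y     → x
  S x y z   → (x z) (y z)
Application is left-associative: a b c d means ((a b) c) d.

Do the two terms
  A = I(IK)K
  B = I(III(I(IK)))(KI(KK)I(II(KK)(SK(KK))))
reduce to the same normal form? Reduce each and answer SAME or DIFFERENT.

Term A:
  start: I(IK)K
  [1] IKK
  [2] KK

Term B:
  start: I(III(I(IK)))(KI(KK)I(II(KK)(SK(KK))))
  [1] III(I(IK))(KI(KK)I(II(KK)(SK(KK))))
  [2] II(I(IK))(KI(KK)I(II(KK)(SK(KK))))
  [3] I(I(IK))(KI(KK)I(II(KK)(SK(KK))))
  [4] I(IK)(KI(KK)I(II(KK)(SK(KK))))
  [5] IK(KI(KK)I(II(KK)(SK(KK))))
  [6] K(KI(KK)I(II(KK)(SK(KK))))
  [7] K(II(II(KK)(SK(KK))))
  [8] K(I(II(KK)(SK(KK))))
  [9] K(II(KK)(SK(KK)))
  [10] K(I(KK)(SK(KK)))
  [11] K(KK(SK(KK)))
  [12] KK

Answer: SAME — A ⇓ KK, B ⇓ KK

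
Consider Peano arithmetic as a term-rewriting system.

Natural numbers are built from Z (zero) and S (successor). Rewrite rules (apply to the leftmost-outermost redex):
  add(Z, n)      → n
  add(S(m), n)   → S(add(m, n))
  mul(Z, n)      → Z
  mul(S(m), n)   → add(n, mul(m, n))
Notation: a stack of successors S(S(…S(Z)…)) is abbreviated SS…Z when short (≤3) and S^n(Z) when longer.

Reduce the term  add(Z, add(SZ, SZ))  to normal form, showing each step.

Answer: normal form = SSZ  (in 3 steps)

Working:
  start: add(Z, add(SZ, SZ))
  →1  add(SZ, SZ)
  →2  S(add(Z, SZ))
  →3  SSZ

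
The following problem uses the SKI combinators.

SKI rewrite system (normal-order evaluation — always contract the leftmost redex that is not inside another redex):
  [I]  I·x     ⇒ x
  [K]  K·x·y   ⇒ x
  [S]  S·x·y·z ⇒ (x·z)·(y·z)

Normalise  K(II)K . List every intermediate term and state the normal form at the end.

  start: K(II)K
  step 1: II
  step 2: I

Answer: normal form = I  (in 2 steps)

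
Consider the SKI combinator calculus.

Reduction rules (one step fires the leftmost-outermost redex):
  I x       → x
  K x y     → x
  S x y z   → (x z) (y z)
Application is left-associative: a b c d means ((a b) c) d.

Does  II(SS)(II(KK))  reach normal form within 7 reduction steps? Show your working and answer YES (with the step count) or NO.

Answer: YES — reaches normal form SS(KK) in 4 ≤ 7 steps

Working:
  start: II(SS)(II(KK))
  →1  I(SS)(II(KK))
  →2  SS(II(KK))
  →3  SS(I(KK))
  →4  SS(KK)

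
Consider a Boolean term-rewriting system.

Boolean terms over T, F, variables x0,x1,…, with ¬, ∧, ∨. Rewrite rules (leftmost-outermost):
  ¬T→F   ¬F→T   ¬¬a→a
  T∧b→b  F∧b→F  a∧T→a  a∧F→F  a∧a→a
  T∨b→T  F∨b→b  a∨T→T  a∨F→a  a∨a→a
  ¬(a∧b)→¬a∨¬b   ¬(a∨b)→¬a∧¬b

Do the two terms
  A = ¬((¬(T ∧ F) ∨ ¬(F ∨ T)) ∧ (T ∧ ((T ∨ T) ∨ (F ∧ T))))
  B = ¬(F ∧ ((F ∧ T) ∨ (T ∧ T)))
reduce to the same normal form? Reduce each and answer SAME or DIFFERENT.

Term A:
  start: ¬((¬(T ∧ F) ∨ ¬(F ∨ T)) ∧ (T ∧ ((T ∨ T) ∨ (F ∧ T))))
  step 1: ¬(¬(T ∧ F) ∨ ¬(F ∨ T)) ∨ ¬(T ∧ ((T ∨ T) ∨ (F ∧ T)))
  step 2: (¬¬(T ∧ F) ∧ ¬¬(F ∨ T)) ∨ ¬(T ∧ ((T ∨ T) ∨ (F ∧ T)))
  step 3: ((T ∧ F) ∧ ¬¬(F ∨ T)) ∨ ¬(T ∧ ((T ∨ T) ∨ (F ∧ T)))
  step 4: (F ∧ ¬¬(F ∨ T)) ∨ ¬(T ∧ ((T ∨ T) ∨ (F ∧ T)))
  step 5: F ∨ ¬(T ∧ ((T ∨ T) ∨ (F ∧ T)))
  step 6: ¬(T ∧ ((T ∨ T) ∨ (F ∧ T)))
  step 7: ¬T ∨ ¬((T ∨ T) ∨ (F ∧ T))
  step 8: F ∨ ¬((T ∨ T) ∨ (F ∧ T))
  step 9: ¬((T ∨ T) ∨ (F ∧ T))
  step 10: ¬(T ∨ T) ∧ ¬(F ∧ T)
  step 11: (¬T ∧ ¬T) ∧ ¬(F ∧ T)
  step 12: ¬T ∧ ¬(F ∧ T)
  step 13: F ∧ ¬(F ∧ T)
  step 14: F

Term B:
  start: ¬(F ∧ ((F ∧ T) ∨ (T ∧ T)))
  step 1: ¬F ∨ ¬((F ∧ T) ∨ (T ∧ T))
  step 2: T ∨ ¬((F ∧ T) ∨ (T ∧ T))
  step 3: T

Answer: DIFFERENT — A ⇓ F, B ⇓ T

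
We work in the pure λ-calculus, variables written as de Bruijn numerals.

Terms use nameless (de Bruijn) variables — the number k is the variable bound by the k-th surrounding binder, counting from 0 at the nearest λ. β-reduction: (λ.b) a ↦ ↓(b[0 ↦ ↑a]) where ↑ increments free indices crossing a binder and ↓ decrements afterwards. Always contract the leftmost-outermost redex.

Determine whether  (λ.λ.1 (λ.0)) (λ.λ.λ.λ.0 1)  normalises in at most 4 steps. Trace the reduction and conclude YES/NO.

  start: (λ.λ.1 (λ.0)) (λ.λ.λ.λ.0 1)
  [1] λ.(λ.λ.λ.λ.0 1) (λ.0)
  [2] λ.λ.λ.λ.0 1

Answer: YES — reaches normal form λ.λ.λ.λ.0 1 in 2 ≤ 4 steps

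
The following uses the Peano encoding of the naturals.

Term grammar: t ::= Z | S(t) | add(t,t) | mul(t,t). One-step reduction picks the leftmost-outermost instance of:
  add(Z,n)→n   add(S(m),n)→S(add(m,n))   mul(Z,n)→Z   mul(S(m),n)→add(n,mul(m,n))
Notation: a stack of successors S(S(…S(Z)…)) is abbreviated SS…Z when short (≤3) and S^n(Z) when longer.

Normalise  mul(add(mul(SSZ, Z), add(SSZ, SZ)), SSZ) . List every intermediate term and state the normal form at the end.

Answer: normal form = S^6(Z)  (in 22 steps)

Derivation:
  start: mul(add(mul(SSZ, Z), add(SSZ, SZ)), SSZ)
  [1] mul(add(add(Z, mul(SZ, Z)), add(SSZ, SZ)), SSZ)
  [2] mul(add(mul(SZ, Z), add(SSZ, SZ)), SSZ)
  [3] mul(add(add(Z, mul(Z, Z)), add(SSZ, SZ)), SSZ)
  [4] mul(add(mul(Z, Z), add(SSZ, SZ)), SSZ)
  [5] mul(add(Z, add(SSZ, SZ)), SSZ)
  [6] mul(add(SSZ, SZ), SSZ)
  [7] mul(S(add(SZ, SZ)), SSZ)
  [8] add(SSZ, mul(add(SZ, SZ), SSZ))
  [9] S(add(SZ, mul(add(SZ, SZ), SSZ)))
  [10] S(S(add(Z, mul(add(SZ, SZ), SSZ))))
  [11] S(S(mul(add(SZ, SZ), SSZ)))
  [12] S(S(mul(S(add(Z, SZ)), SSZ)))
  [13] S(S(add(SSZ, mul(add(Z, SZ), SSZ))))
  [14] S(S(S(add(SZ, mul(add(Z, SZ), SSZ)))))
  [15] S(S(S(S(add(Z, mul(add(Z, SZ), SSZ))))))
  [16] S(S(S(S(mul(add(Z, SZ), SSZ)))))
  [17] S(S(S(S(mul(SZ, SSZ)))))
  [18] S(S(S(S(add(SSZ, mul(Z, SSZ))))))
  [19] S(S(S(S(S(add(SZ, mul(Z, SSZ)))))))
  [20] S(S(S(S(S(S(add(Z, mul(Z, SSZ))))))))
  [21] S(S(S(S(S(S(mul(Z, SSZ)))))))
  [22] S^6(Z)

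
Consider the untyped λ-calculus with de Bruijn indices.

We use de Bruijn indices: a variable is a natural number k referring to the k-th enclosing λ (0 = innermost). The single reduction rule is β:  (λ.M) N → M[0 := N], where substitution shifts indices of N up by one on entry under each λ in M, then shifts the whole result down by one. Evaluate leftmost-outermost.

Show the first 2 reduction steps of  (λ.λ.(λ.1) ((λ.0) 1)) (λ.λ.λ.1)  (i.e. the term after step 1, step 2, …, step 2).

Answer: after 2 steps: λ.0

Working:
  start: (λ.λ.(λ.1) ((λ.0) 1)) (λ.λ.λ.1)
  →1  λ.(λ.1) ((λ.0) (λ.λ.λ.1))
  →2  λ.0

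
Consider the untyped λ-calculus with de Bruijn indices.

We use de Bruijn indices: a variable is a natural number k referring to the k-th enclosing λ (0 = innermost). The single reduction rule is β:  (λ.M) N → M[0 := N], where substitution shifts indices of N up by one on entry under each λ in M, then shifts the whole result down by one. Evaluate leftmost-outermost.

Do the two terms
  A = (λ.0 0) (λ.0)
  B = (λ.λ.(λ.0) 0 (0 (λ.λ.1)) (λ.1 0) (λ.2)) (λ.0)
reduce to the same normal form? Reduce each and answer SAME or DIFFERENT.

Term A:
  start: (λ.0 0) (λ.0)
  →1  (λ.0) (λ.0)
  →2  λ.0

Term B:
  start: (λ.λ.(λ.0) 0 (0 (λ.λ.1)) (λ.1 0) (λ.2)) (λ.0)
  →1  λ.(λ.0) 0 (0 (λ.λ.1)) (λ.1 0) (λ.λ.0)
  →2  λ.0 (0 (λ.λ.1)) (λ.1 0) (λ.λ.0)

Answer: DIFFERENT — A ⇓ λ.0, B ⇓ λ.0 (0 (λ.λ.1)) (λ.1 0) (λ.λ.0)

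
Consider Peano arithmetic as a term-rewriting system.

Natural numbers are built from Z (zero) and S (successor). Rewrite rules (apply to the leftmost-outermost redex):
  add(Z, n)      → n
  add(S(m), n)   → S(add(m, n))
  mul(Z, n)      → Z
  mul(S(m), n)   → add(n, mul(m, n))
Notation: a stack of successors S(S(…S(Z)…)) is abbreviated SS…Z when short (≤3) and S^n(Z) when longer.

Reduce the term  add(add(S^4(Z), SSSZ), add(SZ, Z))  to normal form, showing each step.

  start: add(add(S^4(Z), SSSZ), add(SZ, Z))
  →1  add(S(add(SSSZ, SSSZ)), add(SZ, Z))
  →2  S(add(add(SSSZ, SSSZ), add(SZ, Z)))
  →3  S(add(S(add(SSZ, SSSZ)), add(SZ, Z)))
  →4  S(S(add(add(SSZ, SSSZ), add(SZ, Z))))
  →5  S(S(add(S(add(SZ, SSSZ)), add(SZ, Z))))
  →6  S(S(S(add(add(SZ, SSSZ), add(SZ, Z)))))
  →7  S(S(S(add(S(add(Z, SSSZ)), add(SZ, Z)))))
  →8  S(S(S(S(add(add(Z, SSSZ), add(SZ, Z))))))
  →9  S(S(S(S(add(SSSZ, add(SZ, Z))))))
  →10  S(S(S(S(S(add(SSZ, add(SZ, Z)))))))
  →11  S(S(S(S(S(S(add(SZ, add(SZ, Z))))))))
  →12  S(S(S(S(S(S(S(add(Z, add(SZ, Z)))))))))
  →13  S(S(S(S(S(S(S(add(SZ, Z))))))))
  →14  S(S(S(S(S(S(S(S(add(Z, Z)))))))))
  →15  S^8(Z)

Answer: normal form = S^8(Z)  (in 15 steps)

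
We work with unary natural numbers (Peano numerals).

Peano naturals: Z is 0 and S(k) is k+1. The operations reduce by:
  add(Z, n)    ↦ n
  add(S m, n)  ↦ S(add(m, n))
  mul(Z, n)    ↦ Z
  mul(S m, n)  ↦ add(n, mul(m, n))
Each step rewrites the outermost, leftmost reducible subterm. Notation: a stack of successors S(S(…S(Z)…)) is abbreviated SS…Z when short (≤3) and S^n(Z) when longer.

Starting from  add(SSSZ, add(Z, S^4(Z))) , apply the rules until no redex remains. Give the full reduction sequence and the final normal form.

  start: add(SSSZ, add(Z, S^4(Z)))
  [1] S(add(SSZ, add(Z, S^4(Z))))
  [2] S(S(add(SZ, add(Z, S^4(Z)))))
  [3] S(S(S(add(Z, add(Z, S^4(Z))))))
  [4] S(S(S(add(Z, S^4(Z)))))
  [5] S^7(Z)

Answer: normal form = S^7(Z)  (in 5 steps)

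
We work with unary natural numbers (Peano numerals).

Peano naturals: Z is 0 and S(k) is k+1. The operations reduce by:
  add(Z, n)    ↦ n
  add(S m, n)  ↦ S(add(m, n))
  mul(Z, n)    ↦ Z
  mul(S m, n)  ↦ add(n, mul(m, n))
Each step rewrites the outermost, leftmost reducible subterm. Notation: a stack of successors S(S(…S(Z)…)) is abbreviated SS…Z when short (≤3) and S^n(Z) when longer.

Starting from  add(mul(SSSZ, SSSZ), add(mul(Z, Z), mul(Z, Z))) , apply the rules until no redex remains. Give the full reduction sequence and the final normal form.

Answer: normal form = S^9(Z)  (in 29 steps)

Working:
  start: add(mul(SSSZ, SSSZ), add(mul(Z, Z), mul(Z, Z)))
  →1  add(add(SSSZ, mul(SSZ, SSSZ)), add(mul(Z, Z), mul(Z, Z)))
  →2  add(S(add(SSZ, mul(SSZ, SSSZ))), add(mul(Z, Z), mul(Z, Z)))
  →3  S(add(add(SSZ, mul(SSZ, SSSZ)), add(mul(Z, Z), mul(Z, Z))))
  →4  S(add(S(add(SZ, mul(SSZ, SSSZ))), add(mul(Z, Z), mul(Z, Z))))
  →5  S(S(add(add(SZ, mul(SSZ, SSSZ)), add(mul(Z, Z), mul(Z, Z)))))
  →6  S(S(add(S(add(Z, mul(SSZ, SSSZ))), add(mul(Z, Z), mul(Z, Z)))))
  →7  S(S(S(add(add(Z, mul(SSZ, SSSZ)), add(mul(Z, Z), mul(Z, Z))))))
  →8  S(S(S(add(mul(SSZ, SSSZ), add(mul(Z, Z), mul(Z, Z))))))
  →9  S(S(S(add(add(SSSZ, mul(SZ, SSSZ)), add(mul(Z, Z), mul(Z, Z))))))
  →10  S(S(S(add(S(add(SSZ, mul(SZ, SSSZ))), add(mul(Z, Z), mul(Z, Z))))))
  →11  S(S(S(S(add(add(SSZ, mul(SZ, SSSZ)), add(mul(Z, Z), mul(Z, Z)))))))
  →12  S(S(S(S(add(S(add(SZ, mul(SZ, SSSZ))), add(mul(Z, Z), mul(Z, Z)))))))
  →13  S(S(S(S(S(add(add(SZ, mul(SZ, SSSZ)), add(mul(Z, Z), mul(Z, Z))))))))
  →14  S(S(S(S(S(add(S(add(Z, mul(SZ, SSSZ))), add(mul(Z, Z), mul(Z, Z))))))))
  →15  S(S(S(S(S(S(add(add(Z, mul(SZ, SSSZ)), add(mul(Z, Z), mul(Z, Z)))))))))
  →16  S(S(S(S(S(S(add(mul(SZ, SSSZ), add(mul(Z, Z), mul(Z, Z)))))))))
  →17  S(S(S(S(S(S(add(add(SSSZ, mul(Z, SSSZ)), add(mul(Z, Z), mul(Z, Z)))))))))
  →18  S(S(S(S(S(S(add(S(add(SSZ, mul(Z, SSSZ))), add(mul(Z, Z), mul(Z, Z)))))))))
  →19  S(S(S(S(S(S(S(add(add(SSZ, mul(Z, SSSZ)), add(mul(Z, Z), mul(Z, Z))))))))))
  →20  S(S(S(S(S(S(S(add(S(add(SZ, mul(Z, SSSZ))), add(mul(Z, Z), mul(Z, Z))))))))))
  →21  S(S(S(S(S(S(S(S(add(add(SZ, mul(Z, SSSZ)), add(mul(Z, Z), mul(Z, Z)))))))))))
  →22  S(S(S(S(S(S(S(S(add(S(add(Z, mul(Z, SSSZ))), add(mul(Z, Z), mul(Z, Z)))))))))))
  →23  S(S(S(S(S(S(S(S(S(add(add(Z, mul(Z, SSSZ)), add(mul(Z, Z), mul(Z, Z))))))))))))
  →24  S(S(S(S(S(S(S(S(S(add(mul(Z, SSSZ), add(mul(Z, Z), mul(Z, Z))))))))))))
  →25  S(S(S(S(S(S(S(S(S(add(Z, add(mul(Z, Z), mul(Z, Z))))))))))))
  →26  S(S(S(S(S(S(S(S(S(add(mul(Z, Z), mul(Z, Z)))))))))))
  →27  S(S(S(S(S(S(S(S(S(add(Z, mul(Z, Z)))))))))))
  →28  S(S(S(S(S(S(S(S(S(mul(Z, Z))))))))))
  →29  S^9(Z)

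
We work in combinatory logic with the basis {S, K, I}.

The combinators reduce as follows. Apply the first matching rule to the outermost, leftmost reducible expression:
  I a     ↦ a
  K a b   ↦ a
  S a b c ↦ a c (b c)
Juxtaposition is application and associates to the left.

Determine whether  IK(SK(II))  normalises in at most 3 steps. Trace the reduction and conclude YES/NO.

  start: IK(SK(II))
  →1  K(SK(II))
  →2  K(SKI)

Answer: YES — reaches normal form K(SKI) in 2 ≤ 3 steps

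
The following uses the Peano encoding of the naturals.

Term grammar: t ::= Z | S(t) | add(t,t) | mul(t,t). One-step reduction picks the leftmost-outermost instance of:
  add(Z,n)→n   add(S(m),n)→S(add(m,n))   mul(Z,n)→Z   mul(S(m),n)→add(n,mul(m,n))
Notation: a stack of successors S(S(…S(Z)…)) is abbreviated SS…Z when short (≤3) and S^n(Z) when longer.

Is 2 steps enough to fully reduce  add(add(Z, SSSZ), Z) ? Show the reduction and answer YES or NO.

Answer: NO — after 2 steps the term is S(add(SSZ, Z)), not yet normal

Reduction:
  start: add(add(Z, SSSZ), Z)
  [1] add(SSSZ, Z)
  [2] S(add(SSZ, Z))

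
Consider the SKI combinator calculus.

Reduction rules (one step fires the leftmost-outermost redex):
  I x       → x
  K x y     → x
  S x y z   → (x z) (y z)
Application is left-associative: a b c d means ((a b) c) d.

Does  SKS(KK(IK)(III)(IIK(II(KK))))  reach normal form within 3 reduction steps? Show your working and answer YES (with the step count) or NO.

  start: SKS(KK(IK)(III)(IIK(II(KK))))
  step 1: K(KK(IK)(III)(IIK(II(KK))))(S(KK(IK)(III)(IIK(II(KK)))))
  step 2: KK(IK)(III)(IIK(II(KK)))
  step 3: K(III)(IIK(II(KK)))

Answer: NO — after 3 steps the term is K(III)(IIK(II(KK))), not yet normal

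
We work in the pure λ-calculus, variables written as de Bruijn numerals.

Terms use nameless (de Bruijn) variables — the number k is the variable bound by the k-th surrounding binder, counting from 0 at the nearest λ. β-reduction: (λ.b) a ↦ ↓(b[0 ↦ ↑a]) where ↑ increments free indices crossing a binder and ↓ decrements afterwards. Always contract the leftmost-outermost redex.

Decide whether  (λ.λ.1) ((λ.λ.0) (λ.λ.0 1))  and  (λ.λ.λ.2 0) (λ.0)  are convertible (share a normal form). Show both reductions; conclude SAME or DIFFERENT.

Answer: SAME — A ⇓ λ.λ.0, B ⇓ λ.λ.0

Working:
Term A:
  start: (λ.λ.1) ((λ.λ.0) (λ.λ.0 1))
  [1] λ.(λ.λ.0) (λ.λ.0 1)
  [2] λ.λ.0

Term B:
  start: (λ.λ.λ.2 0) (λ.0)
  [1] λ.λ.(λ.0) 0
  [2] λ.λ.0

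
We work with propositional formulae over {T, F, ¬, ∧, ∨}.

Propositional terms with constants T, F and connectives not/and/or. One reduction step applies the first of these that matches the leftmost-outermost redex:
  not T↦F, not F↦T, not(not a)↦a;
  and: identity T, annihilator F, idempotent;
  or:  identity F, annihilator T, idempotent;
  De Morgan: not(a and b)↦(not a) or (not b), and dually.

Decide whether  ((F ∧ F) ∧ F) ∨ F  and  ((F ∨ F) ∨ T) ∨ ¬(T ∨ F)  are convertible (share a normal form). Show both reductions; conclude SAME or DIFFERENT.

Term A:
  start: ((F ∧ F) ∧ F) ∨ F
  [1] (F ∧ F) ∧ F
  [2] F

Term B:
  start: ((F ∨ F) ∨ T) ∨ ¬(T ∨ F)
  [1] T ∨ ¬(T ∨ F)
  [2] T

Answer: DIFFERENT — A ⇓ F, B ⇓ T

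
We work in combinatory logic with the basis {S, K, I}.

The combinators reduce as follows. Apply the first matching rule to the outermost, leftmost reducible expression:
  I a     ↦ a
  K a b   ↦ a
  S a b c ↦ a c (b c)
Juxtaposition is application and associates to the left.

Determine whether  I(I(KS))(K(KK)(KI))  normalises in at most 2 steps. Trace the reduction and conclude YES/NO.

Answer: NO — after 2 steps the term is KS(K(KK)(KI)), not yet normal

Working:
  start: I(I(KS))(K(KK)(KI))
  step 1: I(KS)(K(KK)(KI))
  step 2: KS(K(KK)(KI))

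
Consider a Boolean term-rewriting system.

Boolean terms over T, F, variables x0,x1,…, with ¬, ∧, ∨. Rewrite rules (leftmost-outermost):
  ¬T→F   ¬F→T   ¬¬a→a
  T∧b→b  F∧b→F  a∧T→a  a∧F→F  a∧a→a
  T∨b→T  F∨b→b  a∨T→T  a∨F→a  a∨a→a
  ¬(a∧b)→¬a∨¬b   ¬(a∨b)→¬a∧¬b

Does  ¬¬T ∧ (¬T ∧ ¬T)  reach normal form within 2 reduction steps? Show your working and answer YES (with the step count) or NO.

  start: ¬¬T ∧ (¬T ∧ ¬T)
  step 1: T ∧ (¬T ∧ ¬T)
  step 2: ¬T ∧ ¬T

Answer: NO — after 2 steps the term is ¬T ∧ ¬T, not yet normal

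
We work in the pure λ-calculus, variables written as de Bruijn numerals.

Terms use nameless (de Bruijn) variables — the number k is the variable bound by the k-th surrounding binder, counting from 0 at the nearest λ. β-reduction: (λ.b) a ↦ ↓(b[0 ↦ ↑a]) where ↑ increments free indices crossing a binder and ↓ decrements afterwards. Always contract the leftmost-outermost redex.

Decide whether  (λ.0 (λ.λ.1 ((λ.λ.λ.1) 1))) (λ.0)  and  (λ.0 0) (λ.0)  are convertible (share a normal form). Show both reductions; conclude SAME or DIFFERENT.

Answer: DIFFERENT — A ⇓ λ.λ.1 (λ.λ.1), B ⇓ λ.0

Working:
Term A:
  start: (λ.0 (λ.λ.1 ((λ.λ.λ.1) 1))) (λ.0)
  step 1: (λ.0) (λ.λ.1 ((λ.λ.λ.1) 1))
  step 2: λ.λ.1 ((λ.λ.λ.1) 1)
  step 3: λ.λ.1 (λ.λ.1)

Term B:
  start: (λ.0 0) (λ.0)
  step 1: (λ.0) (λ.0)
  step 2: λ.0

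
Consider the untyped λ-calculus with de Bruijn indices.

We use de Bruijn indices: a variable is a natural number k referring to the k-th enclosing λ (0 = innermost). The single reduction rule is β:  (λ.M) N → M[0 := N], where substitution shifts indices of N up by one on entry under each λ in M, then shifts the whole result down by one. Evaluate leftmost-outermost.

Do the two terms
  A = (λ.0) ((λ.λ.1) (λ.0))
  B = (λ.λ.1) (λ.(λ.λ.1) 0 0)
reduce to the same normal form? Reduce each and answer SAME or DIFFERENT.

Term A:
  start: (λ.0) ((λ.λ.1) (λ.0))
  [1] (λ.λ.1) (λ.0)
  [2] λ.λ.0

Term B:
  start: (λ.λ.1) (λ.(λ.λ.1) 0 0)
  [1] λ.λ.(λ.λ.1) 0 0
  [2] λ.λ.(λ.1) 0
  [3] λ.λ.0

Answer: SAME — A ⇓ λ.λ.0, B ⇓ λ.λ.0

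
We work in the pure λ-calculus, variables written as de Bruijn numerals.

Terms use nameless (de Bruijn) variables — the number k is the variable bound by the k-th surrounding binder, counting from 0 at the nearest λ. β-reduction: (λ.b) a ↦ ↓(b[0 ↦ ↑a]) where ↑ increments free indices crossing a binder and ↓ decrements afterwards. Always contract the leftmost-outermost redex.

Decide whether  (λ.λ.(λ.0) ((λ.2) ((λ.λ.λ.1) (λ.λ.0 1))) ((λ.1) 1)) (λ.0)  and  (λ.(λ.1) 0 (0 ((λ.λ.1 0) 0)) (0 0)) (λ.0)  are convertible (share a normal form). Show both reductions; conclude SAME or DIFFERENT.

Answer: SAME — A ⇓ λ.0, B ⇓ λ.0

Working:
Term A:
  start: (λ.λ.(λ.0) ((λ.2) ((λ.λ.λ.1) (λ.λ.0 1))) ((λ.1) 1)) (λ.0)
  →1  λ.(λ.0) ((λ.λ.0) ((λ.λ.λ.1) (λ.λ.0 1))) ((λ.1) (λ.0))
  →2  λ.(λ.λ.0) ((λ.λ.λ.1) (λ.λ.0 1)) ((λ.1) (λ.0))
  →3  λ.(λ.0) ((λ.1) (λ.0))
  →4  λ.(λ.1) (λ.0)
  →5  λ.0

Term B:
  start: (λ.(λ.1) 0 (0 ((λ.λ.1 0) 0)) (0 0)) (λ.0)
  →1  (λ.λ.0) (λ.0) ((λ.0) ((λ.λ.1 0) (λ.0))) ((λ.0) (λ.0))
  →2  (λ.0) ((λ.0) ((λ.λ.1 0) (λ.0))) ((λ.0) (λ.0))
  →3  (λ.0) ((λ.λ.1 0) (λ.0)) ((λ.0) (λ.0))
  →4  (λ.λ.1 0) (λ.0) ((λ.0) (λ.0))
  →5  (λ.(λ.0) 0) ((λ.0) (λ.0))
  →6  (λ.0) ((λ.0) (λ.0))
  →7  (λ.0) (λ.0)
  →8  λ.0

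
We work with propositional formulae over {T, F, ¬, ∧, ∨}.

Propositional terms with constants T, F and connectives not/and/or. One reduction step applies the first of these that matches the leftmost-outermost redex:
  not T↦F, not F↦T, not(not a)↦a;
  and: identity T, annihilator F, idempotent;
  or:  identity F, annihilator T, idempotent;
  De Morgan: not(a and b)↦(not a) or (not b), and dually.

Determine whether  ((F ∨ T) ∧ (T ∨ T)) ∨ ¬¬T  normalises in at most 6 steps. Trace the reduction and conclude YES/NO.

Answer: YES — reaches normal form T in 4 ≤ 6 steps

Reduction:
  start: ((F ∨ T) ∧ (T ∨ T)) ∨ ¬¬T
  [1] (T ∧ (T ∨ T)) ∨ ¬¬T
  [2] (T ∨ T) ∨ ¬¬T
  [3] T ∨ ¬¬T
  [4] T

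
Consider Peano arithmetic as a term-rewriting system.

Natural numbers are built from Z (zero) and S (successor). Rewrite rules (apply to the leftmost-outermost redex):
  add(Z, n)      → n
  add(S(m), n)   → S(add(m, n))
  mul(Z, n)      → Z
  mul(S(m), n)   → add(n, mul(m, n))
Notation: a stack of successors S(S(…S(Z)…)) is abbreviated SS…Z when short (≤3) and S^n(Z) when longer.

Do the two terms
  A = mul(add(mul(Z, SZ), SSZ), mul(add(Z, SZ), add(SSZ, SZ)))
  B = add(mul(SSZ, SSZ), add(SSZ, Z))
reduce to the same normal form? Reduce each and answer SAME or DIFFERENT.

Answer: SAME — A ⇓ S^6(Z), B ⇓ S^6(Z)

Working:
Term A:
  start: mul(add(mul(Z, SZ), SSZ), mul(add(Z, SZ), add(SSZ, SZ)))
  [1] mul(add(Z, SSZ), mul(add(Z, SZ), add(SSZ, SZ)))
  [2] mul(SSZ, mul(add(Z, SZ), add(SSZ, SZ)))
  [3] add(mul(add(Z, SZ), add(SSZ, SZ)), mul(SZ, mul(add(Z, SZ), add(SSZ, SZ))))
  [4] add(mul(SZ, add(SSZ, SZ)), mul(SZ, mul(add(Z, SZ), add(SSZ, SZ))))
  [5] add(add(add(SSZ, SZ), mul(Z, add(SSZ, SZ))), mul(SZ, mul(add(Z, SZ), add(SSZ, SZ))))
  [6] add(add(S(add(SZ, SZ)), mul(Z, add(SSZ, SZ))), mul(SZ, mul(add(Z, SZ), add(SSZ, SZ))))
  [7] add(S(add(add(SZ, SZ), mul(Z, add(SSZ, SZ)))), mul(SZ, mul(add(Z, SZ), add(SSZ, SZ))))
  [8] S(add(add(add(SZ, SZ), mul(Z, add(SSZ, SZ))), mul(SZ, mul(add(Z, SZ), add(SSZ, SZ)))))
  [9] S(add(add(S(add(Z, SZ)), mul(Z, add(SSZ, SZ))), mul(SZ, mul(add(Z, SZ), add(SSZ, SZ)))))
  [10] S(add(S(add(add(Z, SZ), mul(Z, add(SSZ, SZ)))), mul(SZ, mul(add(Z, SZ), add(SSZ, SZ)))))
  [11] S(S(add(add(add(Z, SZ), mul(Z, add(SSZ, SZ))), mul(SZ, mul(add(Z, SZ), add(SSZ, SZ))))))
  [12] S(S(add(add(SZ, mul(Z, add(SSZ, SZ))), mul(SZ, mul(add(Z, SZ), add(SSZ, SZ))))))
  [13] S(S(add(S(add(Z, mul(Z, add(SSZ, SZ)))), mul(SZ, mul(add(Z, SZ), add(SSZ, SZ))))))
  [14] S(S(S(add(add(Z, mul(Z, add(SSZ, SZ))), mul(SZ, mul(add(Z, SZ), add(SSZ, SZ)))))))
  [15] S(S(S(add(mul(Z, add(SSZ, SZ)), mul(SZ, mul(add(Z, SZ), add(SSZ, SZ)))))))
  [16] S(S(S(add(Z, mul(SZ, mul(add(Z, SZ), add(SSZ, SZ)))))))
  [17] S(S(S(mul(SZ, mul(add(Z, SZ), add(SSZ, SZ))))))
  [18] S(S(S(add(mul(add(Z, SZ), add(SSZ, SZ)), mul(Z, mul(add(Z, SZ), add(SSZ, SZ)))))))
  [19] S(S(S(add(mul(SZ, add(SSZ, SZ)), mul(Z, mul(add(Z, SZ), add(SSZ, SZ)))))))
  [20] S(S(S(add(add(add(SSZ, SZ), mul(Z, add(SSZ, SZ))), mul(Z, mul(add(Z, SZ), add(SSZ, SZ)))))))
  [21] S(S(S(add(add(S(add(SZ, SZ)), mul(Z, add(SSZ, SZ))), mul(Z, mul(add(Z, SZ), add(SSZ, SZ)))))))
  [22] S(S(S(add(S(add(add(SZ, SZ), mul(Z, add(SSZ, SZ)))), mul(Z, mul(add(Z, SZ), add(SSZ, SZ)))))))
  [23] S(S(S(S(add(add(add(SZ, SZ), mul(Z, add(SSZ, SZ))), mul(Z, mul(add(Z, SZ), add(SSZ, SZ))))))))
  [24] S(S(S(S(add(add(S(add(Z, SZ)), mul(Z, add(SSZ, SZ))), mul(Z, mul(add(Z, SZ), add(SSZ, SZ))))))))
  [25] S(S(S(S(add(S(add(add(Z, SZ), mul(Z, add(SSZ, SZ)))), mul(Z, mul(add(Z, SZ), add(SSZ, SZ))))))))
  [26] S(S(S(S(S(add(add(add(Z, SZ), mul(Z, add(SSZ, SZ))), mul(Z, mul(add(Z, SZ), add(SSZ, SZ)))))))))
  [27] S(S(S(S(S(add(add(SZ, mul(Z, add(SSZ, SZ))), mul(Z, mul(add(Z, SZ), add(SSZ, SZ)))))))))
  [28] S(S(S(S(S(add(S(add(Z, mul(Z, add(SSZ, SZ)))), mul(Z, mul(add(Z, SZ), add(SSZ, SZ)))))))))
  [29] S(S(S(S(S(S(add(add(Z, mul(Z, add(SSZ, SZ))), mul(Z, mul(add(Z, SZ), add(SSZ, SZ))))))))))
  [30] S(S(S(S(S(S(add(mul(Z, add(SSZ, SZ)), mul(Z, mul(add(Z, SZ), add(SSZ, SZ))))))))))
  [31] S(S(S(S(S(S(add(Z, mul(Z, mul(add(Z, SZ), add(SSZ, SZ))))))))))
  [32] S(S(S(S(S(S(mul(Z, mul(add(Z, SZ), add(SSZ, SZ)))))))))
  [33] S^6(Z)

Term B:
  start: add(mul(SSZ, SSZ), add(SSZ, Z))
  [1] add(add(SSZ, mul(SZ, SSZ)), add(SSZ, Z))
  [2] add(S(add(SZ, mul(SZ, SSZ))), add(SSZ, Z))
  [3] S(add(add(SZ, mul(SZ, SSZ)), add(SSZ, Z)))
  [4] S(add(S(add(Z, mul(SZ, SSZ))), add(SSZ, Z)))
  [5] S(S(add(add(Z, mul(SZ, SSZ)), add(SSZ, Z))))
  [6] S(S(add(mul(SZ, SSZ), add(SSZ, Z))))
  [7] S(S(add(add(SSZ, mul(Z, SSZ)), add(SSZ, Z))))
  [8] S(S(add(S(add(SZ, mul(Z, SSZ))), add(SSZ, Z))))
  [9] S(S(S(add(add(SZ, mul(Z, SSZ)), add(SSZ, Z)))))
  [10] S(S(S(add(S(add(Z, mul(Z, SSZ))), add(SSZ, Z)))))
  [11] S(S(S(S(add(add(Z, mul(Z, SSZ)), add(SSZ, Z))))))
  [12] S(S(S(S(add(mul(Z, SSZ), add(SSZ, Z))))))
  [13] S(S(S(S(add(Z, add(SSZ, Z))))))
  [14] S(S(S(S(add(SSZ, Z)))))
  [15] S(S(S(S(S(add(SZ, Z))))))
  [16] S(S(S(S(S(S(add(Z, Z)))))))
  [17] S^6(Z)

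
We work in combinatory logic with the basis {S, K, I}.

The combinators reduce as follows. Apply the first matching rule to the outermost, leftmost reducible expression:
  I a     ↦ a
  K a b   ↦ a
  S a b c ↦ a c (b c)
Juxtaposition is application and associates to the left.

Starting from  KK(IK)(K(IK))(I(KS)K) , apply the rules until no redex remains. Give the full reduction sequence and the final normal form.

  start: KK(IK)(K(IK))(I(KS)K)
  →1  K(K(IK))(I(KS)K)
  →2  K(IK)
  →3  KK

Answer: normal form = KK  (in 3 steps)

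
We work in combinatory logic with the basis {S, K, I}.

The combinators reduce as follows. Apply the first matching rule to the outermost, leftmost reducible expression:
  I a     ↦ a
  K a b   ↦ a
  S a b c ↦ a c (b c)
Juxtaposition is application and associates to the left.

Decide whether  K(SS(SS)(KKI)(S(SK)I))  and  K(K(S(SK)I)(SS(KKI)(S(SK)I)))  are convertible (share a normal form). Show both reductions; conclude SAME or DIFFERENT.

Answer: SAME — A ⇓ K(S(SK)I), B ⇓ K(S(SK)I)

Reduction:
Term A:
  start: K(SS(SS)(KKI)(S(SK)I))
  →1  K(S(KKI)(SS(KKI))(S(SK)I))
  →2  K(KKI(S(SK)I)(SS(KKI)(S(SK)I)))
  →3  K(K(S(SK)I)(SS(KKI)(S(SK)I)))
  →4  K(S(SK)I)

Term B:
  start: K(K(S(SK)I)(SS(KKI)(S(SK)I)))
  →1  K(S(SK)I)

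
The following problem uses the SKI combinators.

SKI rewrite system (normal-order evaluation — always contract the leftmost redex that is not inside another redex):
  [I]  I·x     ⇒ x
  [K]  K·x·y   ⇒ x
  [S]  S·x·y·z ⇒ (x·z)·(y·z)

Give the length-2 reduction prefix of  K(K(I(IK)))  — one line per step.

  start: K(K(I(IK)))
  step 1: K(K(IK))
  step 2: K(KK)

Answer: after 2 steps: K(KK)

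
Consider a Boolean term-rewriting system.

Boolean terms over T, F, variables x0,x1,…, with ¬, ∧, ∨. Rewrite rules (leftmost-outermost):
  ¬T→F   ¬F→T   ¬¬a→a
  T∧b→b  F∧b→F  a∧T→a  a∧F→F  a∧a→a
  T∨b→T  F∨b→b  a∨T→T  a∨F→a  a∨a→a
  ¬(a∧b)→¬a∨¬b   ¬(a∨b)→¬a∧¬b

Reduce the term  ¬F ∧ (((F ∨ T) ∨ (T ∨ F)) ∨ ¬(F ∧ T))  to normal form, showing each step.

  start: ¬F ∧ (((F ∨ T) ∨ (T ∨ F)) ∨ ¬(F ∧ T))
  →1  T ∧ (((F ∨ T) ∨ (T ∨ F)) ∨ ¬(F ∧ T))
  →2  ((F ∨ T) ∨ (T ∨ F)) ∨ ¬(F ∧ T)
  →3  (T ∨ (T ∨ F)) ∨ ¬(F ∧ T)
  →4  T ∨ ¬(F ∧ T)
  →5  T

Answer: normal form = T  (in 5 steps)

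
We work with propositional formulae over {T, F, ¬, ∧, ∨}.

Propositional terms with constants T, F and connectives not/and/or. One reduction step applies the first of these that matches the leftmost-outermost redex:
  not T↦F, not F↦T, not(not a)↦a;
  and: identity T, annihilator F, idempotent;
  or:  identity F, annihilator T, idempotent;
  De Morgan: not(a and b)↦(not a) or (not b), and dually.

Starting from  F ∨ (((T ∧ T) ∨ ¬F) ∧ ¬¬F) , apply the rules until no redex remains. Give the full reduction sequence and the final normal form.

Answer: normal form = F  (in 5 steps)

Derivation:
  start: F ∨ (((T ∧ T) ∨ ¬F) ∧ ¬¬F)
  step 1: ((T ∧ T) ∨ ¬F) ∧ ¬¬F
  step 2: (T ∨ ¬F) ∧ ¬¬F
  step 3: T ∧ ¬¬F
  step 4: ¬¬F
  step 5: F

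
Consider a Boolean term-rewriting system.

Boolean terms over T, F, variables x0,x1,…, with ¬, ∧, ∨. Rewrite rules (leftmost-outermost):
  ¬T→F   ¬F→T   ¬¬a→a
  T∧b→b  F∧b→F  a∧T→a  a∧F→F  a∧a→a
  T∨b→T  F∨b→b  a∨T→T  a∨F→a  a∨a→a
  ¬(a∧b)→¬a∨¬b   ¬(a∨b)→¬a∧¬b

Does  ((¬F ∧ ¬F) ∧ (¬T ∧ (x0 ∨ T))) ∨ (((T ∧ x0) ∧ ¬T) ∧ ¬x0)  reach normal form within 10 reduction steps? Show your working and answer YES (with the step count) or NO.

  start: ((¬F ∧ ¬F) ∧ (¬T ∧ (x0 ∨ T))) ∨ (((T ∧ x0) ∧ ¬T) ∧ ¬x0)
  step 1: (¬F ∧ (¬T ∧ (x0 ∨ T))) ∨ (((T ∧ x0) ∧ ¬T) ∧ ¬x0)
  step 2: (T ∧ (¬T ∧ (x0 ∨ T))) ∨ (((T ∧ x0) ∧ ¬T) ∧ ¬x0)
  step 3: (¬T ∧ (x0 ∨ T)) ∨ (((T ∧ x0) ∧ ¬T) ∧ ¬x0)
  step 4: (F ∧ (x0 ∨ T)) ∨ (((T ∧ x0) ∧ ¬T) ∧ ¬x0)
  step 5: F ∨ (((T ∧ x0) ∧ ¬T) ∧ ¬x0)
  step 6: ((T ∧ x0) ∧ ¬T) ∧ ¬x0
  step 7: (x0 ∧ ¬T) ∧ ¬x0
  step 8: (x0 ∧ F) ∧ ¬x0
  step 9: F ∧ ¬x0
  step 10: F

Answer: YES — reaches normal form F in 10 ≤ 10 steps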